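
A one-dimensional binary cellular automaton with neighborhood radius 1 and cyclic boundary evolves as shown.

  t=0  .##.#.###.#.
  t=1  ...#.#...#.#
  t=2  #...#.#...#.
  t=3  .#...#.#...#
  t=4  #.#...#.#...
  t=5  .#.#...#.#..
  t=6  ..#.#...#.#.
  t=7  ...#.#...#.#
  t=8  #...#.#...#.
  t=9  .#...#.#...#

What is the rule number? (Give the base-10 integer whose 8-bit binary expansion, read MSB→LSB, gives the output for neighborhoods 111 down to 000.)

  [7] ### => .  t=0,i=7
  [6] ##. => .  t=0,i=2
  [5] #.# => #  t=0,i=3
  [4] #.. => #  t=0,i=11
  [3] .## => .  t=0,i=1
  [2] .#. => .  t=0,i=4
  [1] ..# => .  t=0,i=0
  [0] ... => .  t=1,i=1
  bits 00110000 = 48

48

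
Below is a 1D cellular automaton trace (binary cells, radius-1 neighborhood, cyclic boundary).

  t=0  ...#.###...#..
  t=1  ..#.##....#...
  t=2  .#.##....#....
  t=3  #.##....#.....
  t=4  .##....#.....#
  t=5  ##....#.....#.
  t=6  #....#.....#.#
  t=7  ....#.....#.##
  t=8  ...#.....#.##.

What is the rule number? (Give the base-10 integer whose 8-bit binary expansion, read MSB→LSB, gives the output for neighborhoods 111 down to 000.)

42

  nb ###: next=.  (t=0,i=6, bit7=0)
  nb ##.: next=.  (t=0,i=7, bit6=0)
  nb #.#: next=#  (t=0,i=4, bit5=1)
  nb #..: next=.  (t=0,i=8, bit4=0)
  nb .##: next=#  (t=0,i=5, bit3=1)
  nb .#.: next=.  (t=0,i=3, bit2=0)
  nb ..#: next=#  (t=0,i=2, bit1=1)
  nb ...: next=.  (t=0,i=0, bit0=0)
  bits 00101010 = 42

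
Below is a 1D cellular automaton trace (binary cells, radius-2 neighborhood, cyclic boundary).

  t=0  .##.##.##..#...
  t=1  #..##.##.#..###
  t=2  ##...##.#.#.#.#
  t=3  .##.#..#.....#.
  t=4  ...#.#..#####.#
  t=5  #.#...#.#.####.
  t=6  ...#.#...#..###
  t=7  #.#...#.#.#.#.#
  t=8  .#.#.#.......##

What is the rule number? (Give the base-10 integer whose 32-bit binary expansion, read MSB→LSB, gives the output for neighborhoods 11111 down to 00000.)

  ##### -> #   bit 31 = 1  t=4,i=10
  ####. -> #   bit 30 = 1  t=1,i=14
  ###.# -> #   bit 29 = 1  t=4,i=12
  ###.. -> #   bit 28 = 1  t=1,i=0
  ##.## -> #   bit 27 = 1  t=0,i=3
  ##.#. -> #   bit 26 = 1  t=1,i=8
  ##..# -> #   bit 25 = 1  t=0,i=9
  ##... -> #   bit 24 = 1  t=2,i=2
  #.### -> .   bit 23 = 0  t=2,i=14
  #.##. -> #   bit 22 = 1  t=0,i=4
  #.#.# -> .   bit 21 = 0  t=2,i=8
  #.#.. -> .   bit 20 = 0  t=1,i=9
  #..## -> .   bit 19 = 0  t=1,i=2
  #..#. -> .   bit 18 = 0  t=0,i=10
  #...# -> .   bit 17 = 0  t=2,i=3
  #.... -> #   bit 16 = 1  t=0,i=13
  .#### -> .   bit 15 = 0  t=1,i=13
  .###. -> .   bit 14 = 0  t=2,i=0
  .##.# -> .   bit 13 = 0  t=0,i=2
  .##.. -> .   bit 12 = 0  t=0,i=8
  .#.## -> #   bit 11 = 1  t=2,i=13
  .#.#. -> .   bit 10 = 0  t=2,i=9
  .#..# -> #   bit 9 = 1  t=1,i=10
  .#... -> #   bit 8 = 1  t=0,i=12
  ..### -> #   bit 7 = 1  t=1,i=12
  ..##. -> .   bit 6 = 0  t=0,i=1
  ..#.# -> .   bit 5 = 0  t=4,i=3
  ..#.. -> .   bit 4 = 0  t=0,i=11
  ...## -> #   bit 3 = 1  t=0,i=0
  ...#. -> #   bit 2 = 1  t=3,i=12
  ....# -> #   bit 1 = 1  t=0,i=14
  ..... -> #   bit 0 = 1  t=3,i=10
  bits 11111111010000010000101110001111 = 4282452879

4282452879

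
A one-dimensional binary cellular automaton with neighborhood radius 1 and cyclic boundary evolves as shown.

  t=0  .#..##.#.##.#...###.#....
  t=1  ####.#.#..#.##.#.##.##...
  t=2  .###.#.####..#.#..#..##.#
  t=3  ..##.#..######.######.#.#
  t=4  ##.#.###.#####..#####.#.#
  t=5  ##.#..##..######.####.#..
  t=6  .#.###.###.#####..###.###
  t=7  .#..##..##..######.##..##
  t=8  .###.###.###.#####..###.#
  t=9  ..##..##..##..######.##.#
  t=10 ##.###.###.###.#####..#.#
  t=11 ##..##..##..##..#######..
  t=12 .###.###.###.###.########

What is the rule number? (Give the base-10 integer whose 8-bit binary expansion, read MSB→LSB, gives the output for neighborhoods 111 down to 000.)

  ### -> #   bit 7 = 1  t=0,i=17
  ##. -> #   bit 6 = 1  t=0,i=5
  #.# -> .   bit 5 = 0  t=0,i=6
  #.. -> #   bit 4 = 1  t=0,i=2
  .## -> .   bit 3 = 0  t=0,i=4
  .#. -> #   bit 2 = 1  t=0,i=1
  ..# -> #   bit 1 = 1  t=0,i=0
  ... -> .   bit 0 = 0  t=0,i=14
  bits 11010110 = 214

214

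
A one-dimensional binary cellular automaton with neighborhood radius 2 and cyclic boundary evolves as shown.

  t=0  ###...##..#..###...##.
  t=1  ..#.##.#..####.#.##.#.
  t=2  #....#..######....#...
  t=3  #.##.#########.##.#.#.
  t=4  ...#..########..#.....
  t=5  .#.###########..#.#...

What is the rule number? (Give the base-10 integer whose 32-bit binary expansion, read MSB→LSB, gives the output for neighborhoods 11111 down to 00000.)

4027298458

  nb #####: next=#  (t=2,i=10, bit31=1)
  nb ####.: next=#  (t=1,i=12, bit30=1)
  nb ###.#: next=#  (t=1,i=13, bit29=1)
  nb ###..: next=#  (t=0,i=2, bit28=1)
  nb ##.##: next=.  (t=0,i=21, bit27=0)
  nb ##.#.: next=.  (t=1,i=6, bit26=0)
  nb ##..#: next=.  (t=0,i=8, bit25=0)
  nb ##...: next=.  (t=0,i=3, bit24=0)
  nb #.###: next=.  (t=0,i=0, bit23=0)
  nb #.##.: next=.  (t=1,i=4, bit22=0)
  nb #.#.#: next=.  (t=1,i=15, bit21=0)
  nb #.#..: next=.  (t=1,i=7, bit20=0)
  nb #..##: next=#  (t=0,i=12, bit19=1)
  nb #..#.: next=.  (t=0,i=9, bit18=0)
  nb #...#: next=#  (t=0,i=4, bit17=1)
  nb #....: next=#  (t=2,i=2, bit16=1)
  nb .####: next=#  (t=1,i=11, bit15=1)
  nb .###.: next=.  (t=0,i=1, bit14=0)
  nb .##.#: next=#  (t=0,i=20, bit13=1)
  nb .##..: next=#  (t=0,i=7, bit12=1)
  nb .#.##: next=.  (t=1,i=3, bit11=0)
  nb .#.#.: next=.  (t=3,i=19, bit10=0)
  nb .#..#: next=#  (t=0,i=11, bit9=1)
  nb .#...: next=.  (t=1,i=21, bit8=0)
  nb ..###: next=#  (t=0,i=13, bit7=1)
  nb ..##.: next=.  (t=0,i=6, bit6=0)
  nb ..#.#: next=.  (t=1,i=2, bit5=0)
  nb ..#..: next=#  (t=0,i=10, bit4=1)
  nb ...##: next=#  (t=0,i=5, bit3=1)
  nb ...#.: next=.  (t=1,i=1, bit2=0)
  nb ....#: next=#  (t=2,i=3, bit1=1)
  nb .....: next=.  (t=4,i=0, bit0=0)
  bits 11110000000010111011001010011010 = 4027298458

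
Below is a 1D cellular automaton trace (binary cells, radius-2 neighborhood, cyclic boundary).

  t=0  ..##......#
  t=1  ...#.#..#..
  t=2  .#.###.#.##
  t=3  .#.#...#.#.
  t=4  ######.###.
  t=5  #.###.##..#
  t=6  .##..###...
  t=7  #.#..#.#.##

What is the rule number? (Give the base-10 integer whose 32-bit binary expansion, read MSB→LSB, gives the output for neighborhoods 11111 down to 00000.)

  ##### -> #   bit 31 = 1  t=4,i=2
  ####. -> #   bit 30 = 1  t=4,i=4
  ###.# -> .   bit 29 = 0  t=2,i=5
  ###.. -> #   bit 28 = 1  t=6,i=7
  ##.## -> #   bit 27 = 1  t=4,i=6
  ##.#. -> .   bit 26 = 0  t=2,i=0
  ##..# -> .   bit 25 = 0  t=5,i=8
  ##... -> .   bit 24 = 0  t=0,i=4
  #.### -> #   bit 23 = 1  t=2,i=3
  #.##. -> #   bit 22 = 1  t=2,i=9
  #.#.# -> #   bit 21 = 1  t=2,i=1
  #.#.. -> #   bit 20 = 1  t=1,i=5
  #..## -> .   bit 19 = 0  t=0,i=1
  #..#. -> #   bit 18 = 1  t=1,i=7
  #...# -> #   bit 17 = 1  t=3,i=5
  #.... -> #   bit 16 = 1  t=0,i=5
  .#### -> .   bit 15 = 0  t=4,i=1
  .###. -> .   bit 14 = 0  t=2,i=4
  .##.# -> .   bit 13 = 0  t=2,i=10
  .##.. -> #   bit 12 = 1  t=0,i=3
  .#.## -> .   bit 11 = 0  t=2,i=2
  .#.#. -> #   bit 10 = 1  t=1,i=4
  .#..# -> .   bit 9 = 0  t=0,i=0
  .#... -> #   bit 8 = 1  t=1,i=9
  ..### -> #   bit 7 = 1  t=6,i=5
  ..##. -> .   bit 6 = 0  t=0,i=2
  ..#.# -> #   bit 5 = 1  t=1,i=3
  ..#.. -> .   bit 4 = 0  t=0,i=10
  ...## -> #   bit 3 = 1  t=6,i=0
  ...#. -> .   bit 2 = 0  t=0,i=9
  ....# -> #   bit 1 = 1  t=0,i=8
  ..... -> .   bit 0 = 0  t=0,i=6
  bits 11011000111101110001010110101010 = 3640071594

3640071594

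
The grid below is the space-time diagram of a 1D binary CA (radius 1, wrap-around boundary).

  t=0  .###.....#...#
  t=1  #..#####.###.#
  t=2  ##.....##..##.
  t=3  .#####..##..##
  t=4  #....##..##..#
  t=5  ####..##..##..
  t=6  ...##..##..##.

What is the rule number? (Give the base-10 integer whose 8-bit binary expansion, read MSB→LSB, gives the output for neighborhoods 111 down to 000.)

  nb ###: next=.  (t=0,i=2, bit7=0)
  nb ##.: next=#  (t=0,i=3, bit6=1)
  nb #.#: next=#  (t=0,i=0, bit5=1)
  nb #..: next=#  (t=0,i=4, bit4=1)
  nb .##: next=.  (t=0,i=1, bit3=0)
  nb .#.: next=#  (t=0,i=9, bit2=1)
  nb ..#: next=.  (t=0,i=8, bit1=0)
  nb ...: next=#  (t=0,i=5, bit0=1)
  bits 01110101 = 117

117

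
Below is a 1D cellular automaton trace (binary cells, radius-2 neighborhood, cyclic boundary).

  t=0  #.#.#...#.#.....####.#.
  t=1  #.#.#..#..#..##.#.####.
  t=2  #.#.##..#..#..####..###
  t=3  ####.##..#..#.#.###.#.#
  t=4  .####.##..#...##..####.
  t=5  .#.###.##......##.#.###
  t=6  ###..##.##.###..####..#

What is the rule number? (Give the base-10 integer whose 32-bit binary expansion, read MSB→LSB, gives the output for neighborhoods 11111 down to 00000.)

4281350791

  ##### -> #   bit 31 = 1  t=3,i=1
  ####. -> #   bit 30 = 1  t=0,i=18
  ###.# -> #   bit 29 = 1  t=0,i=19
  ###.. -> #   bit 28 = 1  t=2,i=17
  ##.## -> #   bit 27 = 1  t=3,i=4
  ##.#. -> #   bit 26 = 1  t=0,i=20
  ##..# -> #   bit 25 = 1  t=2,i=6
  ##... -> #   bit 24 = 1  t=5,i=9
  #.### -> .   bit 23 = 0  t=1,i=18
  #.##. -> .   bit 22 = 0  t=2,i=4
  #.#.# -> #   bit 21 = 1  t=0,i=0
  #.#.. -> #   bit 20 = 1  t=0,i=4
  #..## -> .   bit 19 = 0  t=1,i=12
  #..#. -> .   bit 18 = 0  t=1,i=6
  #...# -> .   bit 17 = 0  t=0,i=6
  #.... -> .   bit 16 = 0  t=0,i=12
  .#### -> .   bit 15 = 0  t=0,i=17
  .###. -> .   bit 14 = 0  t=3,i=17
  .##.# -> #   bit 13 = 1  t=1,i=14
  .##.. -> #   bit 12 = 1  t=2,i=5
  .#.## -> #   bit 11 = 1  t=1,i=17
  .#.#. -> .   bit 10 = 0  t=0,i=1
  .#..# -> #   bit 9 = 1  t=1,i=5
  .#... -> .   bit 8 = 0  t=0,i=5
  ..### -> #   bit 7 = 1  t=0,i=16
  ..##. -> .   bit 6 = 0  t=1,i=13
  ..#.# -> .   bit 5 = 0  t=0,i=8
  ..#.. -> .   bit 4 = 0  t=1,i=7
  ...## -> .   bit 3 = 0  t=0,i=15
  ...#. -> #   bit 2 = 1  t=0,i=7
  ....# -> #   bit 1 = 1  t=0,i=14
  ..... -> #   bit 0 = 1  t=0,i=13
  bits 11111111001100000011101010000111 = 4281350791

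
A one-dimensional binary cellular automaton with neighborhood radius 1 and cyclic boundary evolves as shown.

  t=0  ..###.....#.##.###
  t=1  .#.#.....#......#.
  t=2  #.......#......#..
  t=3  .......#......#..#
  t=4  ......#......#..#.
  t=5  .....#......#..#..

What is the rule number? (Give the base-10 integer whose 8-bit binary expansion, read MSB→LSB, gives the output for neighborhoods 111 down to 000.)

  ### -> #   bit 7 = 1  t=0,i=3
  ##. -> .   bit 6 = 0  t=0,i=4
  #.# -> .   bit 5 = 0  t=0,i=11
  #.. -> .   bit 4 = 0  t=0,i=0
  .## -> .   bit 3 = 0  t=0,i=2
  .#. -> .   bit 2 = 0  t=0,i=10
  ..# -> #   bit 1 = 1  t=0,i=1
  ... -> .   bit 0 = 0  t=0,i=6
  bits 10000010 = 130

130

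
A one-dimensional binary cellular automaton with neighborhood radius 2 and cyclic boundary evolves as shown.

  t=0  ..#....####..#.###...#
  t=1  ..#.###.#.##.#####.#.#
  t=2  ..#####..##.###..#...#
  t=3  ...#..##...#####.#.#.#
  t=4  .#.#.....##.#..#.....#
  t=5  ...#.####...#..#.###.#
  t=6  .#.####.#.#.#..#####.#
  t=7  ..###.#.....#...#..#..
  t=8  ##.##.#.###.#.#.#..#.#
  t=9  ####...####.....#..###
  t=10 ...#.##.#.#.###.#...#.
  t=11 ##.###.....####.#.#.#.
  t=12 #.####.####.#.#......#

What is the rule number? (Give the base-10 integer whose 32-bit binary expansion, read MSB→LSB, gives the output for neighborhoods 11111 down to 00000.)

986957883

  nb #####: next=.  (t=1,i=15, bit31=0)
  nb ####.: next=.  (t=0,i=9, bit30=0)
  nb ###.#: next=#  (t=1,i=6, bit29=1)
  nb ###..: next=#  (t=0,i=10, bit28=1)
  nb ##.##: next=#  (t=1,i=12, bit27=1)
  nb ##.#.: next=.  (t=1,i=7, bit26=0)
  nb ##..#: next=#  (t=0,i=11, bit25=1)
  nb ##...: next=.  (t=0,i=18, bit24=0)
  nb #.###: next=#  (t=0,i=15, bit23=1)
  nb #.##.: next=#  (t=1,i=10, bit22=1)
  nb #.#.#: next=.  (t=1,i=8, bit21=0)
  nb #.#..: next=#  (t=1,i=21, bit20=1)
  nb #..##: next=.  (t=2,i=1, bit19=0)
  nb #..#.: next=.  (t=0,i=1, bit18=0)
  nb #...#: next=#  (t=0,i=19, bit17=1)
  nb #....: next=#  (t=0,i=4, bit16=1)
  nb .####: next=#  (t=0,i=8, bit15=1)
  nb .###.: next=#  (t=0,i=16, bit14=1)
  nb .##.#: next=.  (t=1,i=11, bit13=0)
  nb .##..: next=.  (t=3,i=7, bit12=0)
  nb .#.##: next=#  (t=0,i=14, bit11=1)
  nb .#.#.: next=.  (t=1,i=20, bit10=0)
  nb .#..#: next=.  (t=0,i=0, bit9=0)
  nb .#...: next=.  (t=0,i=3, bit8=0)
  nb ..###: next=.  (t=0,i=7, bit7=0)
  nb ..##.: next=.  (t=2,i=9, bit6=0)
  nb ..#.#: next=#  (t=0,i=13, bit5=1)
  nb ..#..: next=#  (t=0,i=2, bit4=1)
  nb ...##: next=#  (t=0,i=6, bit3=1)
  nb ...#.: next=.  (t=0,i=20, bit2=0)
  nb ....#: next=#  (t=0,i=5, bit1=1)
  nb .....: next=#  (t=4,i=6, bit0=1)
  bits 00111010110100111100100000111011 = 986957883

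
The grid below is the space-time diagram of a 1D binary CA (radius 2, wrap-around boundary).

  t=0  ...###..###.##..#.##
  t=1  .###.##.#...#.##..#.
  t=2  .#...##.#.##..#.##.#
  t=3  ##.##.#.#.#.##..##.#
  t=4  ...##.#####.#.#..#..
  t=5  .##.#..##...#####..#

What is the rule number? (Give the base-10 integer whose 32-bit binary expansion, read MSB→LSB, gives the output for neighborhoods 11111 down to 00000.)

  ##### -> #   bit 31 = 1  t=4,i=8
  ####. -> .   bit 30 = 0  t=4,i=9
  ###.# -> .   bit 29 = 0  t=0,i=10
  ###.. -> #   bit 28 = 1  t=0,i=5
  ##.## -> .   bit 27 = 0  t=0,i=11
  ##.#. -> .   bit 26 = 0  t=1,i=7
  ##..# -> #   bit 25 = 1  t=0,i=6
  ##... -> .   bit 24 = 0  t=0,i=0
  #.### -> .   bit 23 = 0  t=3,i=19
  #.##. -> #   bit 22 = 1  t=0,i=12
  #.#.# -> #   bit 21 = 1  t=2,i=8
  #.#.. -> #   bit 20 = 1  t=1,i=8
  #..## -> .   bit 19 = 0  t=0,i=7
  #..#. -> #   bit 18 = 1  t=0,i=15
  #...# -> #   bit 17 = 1  t=0,i=1
  #.... -> #   bit 16 = 1  t=4,i=19
  .#### -> #   bit 15 = 1  t=4,i=7
  .###. -> .   bit 14 = 0  t=0,i=4
  .##.# -> #   bit 13 = 1  t=1,i=6
  .##.. -> .   bit 12 = 0  t=0,i=13
  .#.## -> .   bit 11 = 0  t=0,i=17
  .#.#. -> #   bit 10 = 1  t=2,i=0
  .#..# -> #   bit 9 = 1  t=1,i=19
  .#... -> .   bit 8 = 0  t=1,i=9
  ..### -> #   bit 7 = 1  t=0,i=3
  ..##. -> .   bit 6 = 0  t=2,i=5
  ..#.# -> .   bit 5 = 0  t=0,i=16
  ..#.. -> .   bit 4 = 0  t=1,i=18
  ...## -> #   bit 3 = 1  t=0,i=2
  ...#. -> #   bit 2 = 1  t=1,i=11
  ....# -> #   bit 1 = 1  t=4,i=1
  ..... -> .   bit 0 = 0  t=4,i=0
  bits 10010010011101111010011010001110 = 2457314958

2457314958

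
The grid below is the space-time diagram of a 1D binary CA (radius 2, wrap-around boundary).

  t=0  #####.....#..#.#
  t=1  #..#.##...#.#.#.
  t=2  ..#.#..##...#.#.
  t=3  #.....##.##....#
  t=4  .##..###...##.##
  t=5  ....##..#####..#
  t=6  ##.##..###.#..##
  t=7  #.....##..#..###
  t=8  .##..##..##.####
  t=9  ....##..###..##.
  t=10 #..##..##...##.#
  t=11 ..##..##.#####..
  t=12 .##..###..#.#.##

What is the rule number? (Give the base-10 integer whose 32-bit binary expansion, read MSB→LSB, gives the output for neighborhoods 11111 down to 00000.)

  [31] ##### => .  t=0,i=1
  [30] ####. => #  t=0,i=3
  [29] ###.# => .  t=6,i=1
  [28] ###.. => .  t=0,i=4
  [27] ##.## => .  t=3,i=8
  [26] ##.#. => #  t=6,i=10
  [25] ##..# => .  t=4,i=3
  [24] ##... => #  t=0,i=5
  [23] #.### => .  t=0,i=15
  [22] #.##. => .  t=1,i=5
  [21] #.#.# => #  t=1,i=12
  [20] #.#.. => .  t=1,i=0
  [19] #..## => #  t=2,i=6
  [18] #..#. => #  t=0,i=12
  [17] #...# => #  t=1,i=8
  [16] #.... => #  t=0,i=6
  [15] .#### => #  t=0,i=0
  [14] .###. => .  t=4,i=6
  [13] .##.# => #  t=3,i=7
  [12] .##.. => .  t=1,i=6
  [11] .#.## => #  t=0,i=14
  [10] .#.#. => .  t=1,i=11
  [9] .#..# => .  t=0,i=11
  [8] .#... => #  t=2,i=15
  [7] ..### => #  t=4,i=5
  [6] ..##. => #  t=2,i=7
  [5] ..#.# => .  t=0,i=13
  [4] ..#.. => #  t=0,i=10
  [3] ...## => #  t=3,i=5
  [2] ...#. => .  t=0,i=9
  [1] ....# => .  t=0,i=8
  [0] ..... => .  t=0,i=7
  bits 01000101001011111010100111011000 = 1160751576

1160751576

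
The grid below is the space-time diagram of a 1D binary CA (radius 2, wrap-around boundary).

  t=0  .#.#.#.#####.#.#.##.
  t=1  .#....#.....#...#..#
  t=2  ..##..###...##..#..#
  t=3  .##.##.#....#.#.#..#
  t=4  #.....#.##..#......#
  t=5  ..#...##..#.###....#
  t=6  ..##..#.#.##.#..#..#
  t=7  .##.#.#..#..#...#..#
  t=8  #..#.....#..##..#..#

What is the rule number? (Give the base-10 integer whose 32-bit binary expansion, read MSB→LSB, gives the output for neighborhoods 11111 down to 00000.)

  [31] ##### => .  t=0,i=9
  [30] ####. => .  t=0,i=10
  [29] ###.# => .  t=0,i=11
  [28] ###.. => .  t=2,i=8
  [27] ##.## => .  t=3,i=3
  [26] ##.#. => #  t=0,i=12
  [25] ##..# => #  t=0,i=19
  [24] ##... => .  t=2,i=9
  [23] #.### => .  t=0,i=7
  [22] #.##. => .  t=0,i=17
  [21] #.#.# => .  t=0,i=3
  [20] #.#.. => .  t=1,i=1
  [19] #..## => #  t=2,i=1
  [18] #..#. => .  t=0,i=0
  [17] #...# => .  t=1,i=14
  [16] #.... => #  t=1,i=3
  [15] .#### => .  t=0,i=8
  [14] .###. => #  t=2,i=7
  [13] .##.# => .  t=3,i=2
  [12] .##.. => .  t=0,i=18
  [11] .#.## => #  t=0,i=6
  [10] .#.#. => .  t=0,i=2
  [9] .#..# => .  t=1,i=17
  [8] .#... => #  t=1,i=2
  [7] ..### => .  t=2,i=6
  [6] ..##. => #  t=2,i=2
  [5] ..#.# => #  t=0,i=1
  [4] ..#.. => #  t=1,i=6
  [3] ...## => .  t=2,i=11
  [2] ...#. => .  t=1,i=5
  [1] ....# => .  t=1,i=4
  [0] ..... => .  t=1,i=9
  bits 00000110000010010100100101110000 = 101271920

101271920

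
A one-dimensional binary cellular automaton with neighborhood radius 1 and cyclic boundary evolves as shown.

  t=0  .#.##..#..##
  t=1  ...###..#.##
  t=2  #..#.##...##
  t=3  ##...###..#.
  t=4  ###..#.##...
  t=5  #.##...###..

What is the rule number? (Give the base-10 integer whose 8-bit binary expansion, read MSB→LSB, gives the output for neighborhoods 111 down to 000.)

  ###|.  b7=0 t=1,i=4
  ##.|#  b6=1 t=0,i=4
  #.#|.  b5=0 t=0,i=0
  #..|#  b4=1 t=0,i=5
  .##|#  b3=1 t=0,i=3
  .#.|.  b2=0 t=0,i=1
  ..#|.  b1=0 t=0,i=6
  ...|.  b0=0 t=1,i=1
  bits 01011000 = 88

88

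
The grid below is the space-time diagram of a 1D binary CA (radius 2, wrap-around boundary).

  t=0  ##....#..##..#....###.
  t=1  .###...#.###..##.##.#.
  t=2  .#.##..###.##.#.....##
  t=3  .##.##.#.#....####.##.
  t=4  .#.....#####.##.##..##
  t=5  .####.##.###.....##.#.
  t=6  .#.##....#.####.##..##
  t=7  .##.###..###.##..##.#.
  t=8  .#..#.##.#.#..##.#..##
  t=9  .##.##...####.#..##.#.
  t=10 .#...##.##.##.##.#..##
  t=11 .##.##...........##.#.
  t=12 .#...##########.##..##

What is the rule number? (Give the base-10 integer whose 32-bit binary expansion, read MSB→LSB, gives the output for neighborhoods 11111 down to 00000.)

4088471529

  nb #####: next=#  (t=4,i=9, bit31=1)
  nb ####.: next=#  (t=3,i=16, bit30=1)
  nb ###.#: next=#  (t=0,i=20, bit29=1)
  nb ###..: next=#  (t=1,i=3, bit28=1)
  nb ##.##: next=.  (t=0,i=21, bit27=0)
  nb ##.#.: next=.  (t=1,i=19, bit26=0)
  nb ##..#: next=#  (t=0,i=11, bit25=1)
  nb ##...: next=#  (t=0,i=2, bit24=1)
  nb #.###: next=#  (t=1,i=9, bit23=1)
  nb #.##.: next=.  (t=0,i=0, bit22=0)
  nb #.#.#: next=#  (t=2,i=1, bit21=1)
  nb #.#..: next=#  (t=1,i=20, bit20=1)
  nb #..##: next=.  (t=0,i=8, bit19=0)
  nb #..#.: next=.  (t=0,i=12, bit18=0)
  nb #...#: next=.  (t=1,i=5, bit17=0)
  nb #....: next=#  (t=0,i=3, bit16=1)
  nb .####: next=.  (t=3,i=15, bit15=0)
  nb .###.: next=.  (t=0,i=19, bit14=0)
  nb .##.#: next=.  (t=1,i=15, bit13=0)
  nb .##..: next=#  (t=0,i=1, bit12=1)
  nb .#.##: next=#  (t=1,i=8, bit11=1)
  nb .#.#.: next=#  (t=3,i=8, bit10=1)
  nb .#..#: next=#  (t=0,i=7, bit9=1)
  nb .#...: next=#  (t=0,i=14, bit8=1)
  nb ..###: next=#  (t=0,i=18, bit7=1)
  nb ..##.: next=#  (t=0,i=9, bit6=1)
  nb ..#.#: next=#  (t=1,i=7, bit5=1)
  nb ..#..: next=.  (t=0,i=6, bit4=0)
  nb ...##: next=#  (t=0,i=17, bit3=1)
  nb ...#.: next=.  (t=0,i=5, bit2=0)
  nb ....#: next=.  (t=0,i=4, bit1=0)
  nb .....: next=#  (t=2,i=17, bit0=1)
  bits 11110011101100010001111111101001 = 4088471529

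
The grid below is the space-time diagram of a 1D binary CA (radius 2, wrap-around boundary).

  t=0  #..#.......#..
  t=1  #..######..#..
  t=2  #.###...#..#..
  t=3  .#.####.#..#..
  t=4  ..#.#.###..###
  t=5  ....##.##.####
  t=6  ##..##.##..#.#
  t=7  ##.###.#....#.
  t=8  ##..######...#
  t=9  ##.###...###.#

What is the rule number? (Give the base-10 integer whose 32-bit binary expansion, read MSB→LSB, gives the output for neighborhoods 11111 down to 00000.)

  nb #####: next=.  (t=1,i=5, bit31=0)
  nb ####.: next=.  (t=1,i=7, bit30=0)
  nb ###.#: next=#  (t=3,i=6, bit29=1)
  nb ###..: next=#  (t=1,i=8, bit28=1)
  nb ##.##: next=.  (t=5,i=6, bit27=0)
  nb ##.#.: next=#  (t=3,i=7, bit26=1)
  nb ##..#: next=.  (t=1,i=9, bit25=0)
  nb ##...: next=#  (t=2,i=5, bit24=1)
  nb #.###: next=.  (t=2,i=2, bit23=0)
  nb #.##.: next=#  (t=5,i=7, bit22=1)
  nb #.#.#: next=#  (t=4,i=4, bit21=1)
  nb #.#..: next=#  (t=3,i=8, bit20=1)
  nb #..##: next=#  (t=1,i=2, bit19=1)
  nb #..#.: next=.  (t=0,i=2, bit18=0)
  nb #...#: next=#  (t=2,i=6, bit17=1)
  nb #....: next=#  (t=0,i=5, bit16=1)
  nb .####: next=#  (t=1,i=4, bit15=1)
  nb .###.: next=#  (t=2,i=3, bit14=1)
  nb .##.#: next=#  (t=5,i=5, bit13=1)
  nb .##..: next=.  (t=6,i=8, bit12=0)
  nb .#.##: next=#  (t=2,i=1, bit11=1)
  nb .#.#.: next=.  (t=4,i=3, bit10=0)
  nb .#..#: next=.  (t=0,i=1, bit9=0)
  nb .#...: next=#  (t=0,i=4, bit8=1)
  nb ..###: next=#  (t=1,i=3, bit7=1)
  nb ..##.: next=#  (t=5,i=4, bit6=1)
  nb ..#.#: next=.  (t=2,i=0, bit5=0)
  nb ..#..: next=#  (t=0,i=0, bit4=1)
  nb ...##: next=.  (t=5,i=3, bit3=0)
  nb ...#.: next=.  (t=0,i=10, bit2=0)
  nb ....#: next=.  (t=0,i=9, bit1=0)
  nb .....: next=#  (t=0,i=6, bit0=1)
  bits 00110101011110111110100111010001 = 897313233

897313233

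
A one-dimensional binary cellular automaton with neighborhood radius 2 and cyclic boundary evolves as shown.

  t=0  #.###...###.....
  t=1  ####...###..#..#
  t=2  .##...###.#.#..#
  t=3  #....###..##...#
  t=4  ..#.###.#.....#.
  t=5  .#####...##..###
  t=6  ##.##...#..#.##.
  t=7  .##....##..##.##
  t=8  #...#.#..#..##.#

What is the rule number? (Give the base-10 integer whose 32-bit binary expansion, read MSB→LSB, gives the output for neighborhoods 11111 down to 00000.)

3399577020

  #####|#  b31=1 t=1,i=1
  ####.|#  b30=1 t=1,i=2
  ###.#|.  b29=0 t=2,i=8
  ###..|.  b28=0 t=0,i=4
  ##.##|#  b27=1 t=5,i=0
  ##.#.|.  b26=0 t=2,i=9
  ##..#|#  b25=1 t=1,i=10
  ##...|.  b24=0 t=0,i=5
  #.###|#  b23=1 t=0,i=2
  #.##.|.  b22=0 t=2,i=1
  #.#.#|#  b21=1 t=2,i=10
  #.#..|.  b20=0 t=2,i=12
  #..##|.  b19=0 t=1,i=14
  #..#.|.  b18=0 t=1,i=11
  #...#|.  b17=0 t=0,i=6
  #....|#  b16=1 t=0,i=12
  .####|.  b15=0 t=1,i=0
  .###.|#  b14=1 t=0,i=3
  .##.#|#  b13=1 t=6,i=1
  .##..|.  b12=0 t=2,i=2
  .#.##|#  b11=1 t=0,i=1
  .#.#.|#  b10=1 t=2,i=11
  .#..#|.  b9=0 t=1,i=13
  .#...|#  b8=1 t=4,i=9
  ..###|#  b7=1 t=0,i=8
  ..##.|.  b6=0 t=3,i=10
  ..#.#|#  b5=1 t=0,i=0
  ..#..|#  b4=1 t=1,i=12
  ...##|#  b3=1 t=0,i=7
  ...#.|#  b2=1 t=0,i=15
  ....#|.  b1=0 t=0,i=14
  .....|.  b0=0 t=0,i=13
  bits 11001010101000010110110110111100 = 3399577020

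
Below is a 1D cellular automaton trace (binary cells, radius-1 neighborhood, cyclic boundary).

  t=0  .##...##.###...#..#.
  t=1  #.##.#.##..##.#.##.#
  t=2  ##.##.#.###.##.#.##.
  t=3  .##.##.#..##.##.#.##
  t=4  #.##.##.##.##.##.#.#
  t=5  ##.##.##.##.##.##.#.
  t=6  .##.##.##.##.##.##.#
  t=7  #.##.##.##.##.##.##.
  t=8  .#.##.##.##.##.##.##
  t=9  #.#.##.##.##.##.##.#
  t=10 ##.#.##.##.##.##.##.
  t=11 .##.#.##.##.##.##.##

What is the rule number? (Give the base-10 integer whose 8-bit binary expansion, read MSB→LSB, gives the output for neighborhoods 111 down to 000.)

114

  nb ###: next=.  (t=0,i=10, bit7=0)
  nb ##.: next=#  (t=0,i=2, bit6=1)
  nb #.#: next=#  (t=0,i=8, bit5=1)
  nb #..: next=#  (t=0,i=3, bit4=1)
  nb .##: next=.  (t=0,i=1, bit3=0)
  nb .#.: next=.  (t=0,i=15, bit2=0)
  nb ..#: next=#  (t=0,i=0, bit1=1)
  nb ...: next=.  (t=0,i=4, bit0=0)
  bits 01110010 = 114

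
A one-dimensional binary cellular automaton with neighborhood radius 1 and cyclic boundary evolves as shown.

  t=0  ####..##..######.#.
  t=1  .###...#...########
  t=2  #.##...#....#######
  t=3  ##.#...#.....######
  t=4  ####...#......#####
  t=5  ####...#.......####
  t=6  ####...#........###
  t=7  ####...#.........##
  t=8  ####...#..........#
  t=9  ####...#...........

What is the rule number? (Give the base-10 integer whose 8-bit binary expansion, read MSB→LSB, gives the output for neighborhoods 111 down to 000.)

228

  ### -> #   bit 7 = 1  t=0,i=1
  ##. -> #   bit 6 = 1  t=0,i=3
  #.# -> #   bit 5 = 1  t=0,i=16
  #.. -> .   bit 4 = 0  t=0,i=4
  .## -> .   bit 3 = 0  t=0,i=0
  .#. -> #   bit 2 = 1  t=0,i=17
  ..# -> .   bit 1 = 0  t=0,i=5
  ... -> .   bit 0 = 0  t=1,i=5
  bits 11100100 = 228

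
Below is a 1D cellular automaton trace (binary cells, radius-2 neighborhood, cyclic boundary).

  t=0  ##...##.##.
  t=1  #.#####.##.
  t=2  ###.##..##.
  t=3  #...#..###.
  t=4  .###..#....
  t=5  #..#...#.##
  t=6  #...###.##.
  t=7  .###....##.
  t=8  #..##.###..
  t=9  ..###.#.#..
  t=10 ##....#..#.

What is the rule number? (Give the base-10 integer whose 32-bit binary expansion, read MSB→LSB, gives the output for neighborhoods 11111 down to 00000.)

  #####|#  b31=1 t=1,i=4
  ####.|#  b30=1 t=1,i=5
  ###.#|.  b29=0 t=1,i=6
  ###..|#  b28=1 t=4,i=3
  ##.##|.  b27=0 t=0,i=7
  ##.#.|.  b26=0 t=1,i=10
  ##..#|.  b25=0 t=2,i=6
  ##...|#  b24=1 t=0,i=2
  #.###|#  b23=1 t=1,i=2
  #.##.|#  b22=1 t=0,i=0
  #.#.#|#  b21=1 t=1,i=0
  #.#..|.  b20=0 t=3,i=0
  #..##|#  b19=1 t=2,i=7
  #..#.|.  b18=0 t=4,i=5
  #...#|#  b17=1 t=0,i=3
  #....|.  b16=0 t=4,i=8
  .####|.  b15=0 t=1,i=3
  .###.|.  b14=0 t=2,i=1
  .##.#|#  b13=1 t=0,i=6
  .##..|.  b12=0 t=0,i=1
  .#.##|#  b11=1 t=1,i=1
  .#.#.|.  b10=0 t=9,i=7
  .#..#|.  b9=0 t=3,i=5
  .#...|#  b8=1 t=3,i=1
  ..###|.  b7=0 t=3,i=7
  ..##.|#  b6=1 t=0,i=5
  ..#.#|.  b5=0 t=5,i=7
  ..#..|.  b4=0 t=3,i=4
  ...##|#  b3=1 t=0,i=4
  ...#.|#  b2=1 t=3,i=3
  ....#|#  b1=1 t=4,i=10
  .....|#  b0=1 t=4,i=9
  bits 11010001111010100010100101001111 = 3521784143

3521784143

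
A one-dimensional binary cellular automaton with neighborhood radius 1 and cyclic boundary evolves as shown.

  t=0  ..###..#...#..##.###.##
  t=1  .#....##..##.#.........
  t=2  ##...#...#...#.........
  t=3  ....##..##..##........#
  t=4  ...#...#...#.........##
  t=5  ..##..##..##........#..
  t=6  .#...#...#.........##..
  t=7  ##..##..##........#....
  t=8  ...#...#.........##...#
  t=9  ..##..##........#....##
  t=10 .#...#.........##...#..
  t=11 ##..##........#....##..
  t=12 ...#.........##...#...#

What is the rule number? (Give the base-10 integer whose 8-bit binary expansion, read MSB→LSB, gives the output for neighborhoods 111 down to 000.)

6

  ### -> .   bit 7 = 0  t=0,i=3
  ##. -> .   bit 6 = 0  t=0,i=4
  #.# -> .   bit 5 = 0  t=0,i=16
  #.. -> .   bit 4 = 0  t=0,i=0
  .## -> .   bit 3 = 0  t=0,i=2
  .#. -> #   bit 2 = 1  t=0,i=7
  ..# -> #   bit 1 = 1  t=0,i=1
  ... -> .   bit 0 = 0  t=0,i=9
  bits 00000110 = 6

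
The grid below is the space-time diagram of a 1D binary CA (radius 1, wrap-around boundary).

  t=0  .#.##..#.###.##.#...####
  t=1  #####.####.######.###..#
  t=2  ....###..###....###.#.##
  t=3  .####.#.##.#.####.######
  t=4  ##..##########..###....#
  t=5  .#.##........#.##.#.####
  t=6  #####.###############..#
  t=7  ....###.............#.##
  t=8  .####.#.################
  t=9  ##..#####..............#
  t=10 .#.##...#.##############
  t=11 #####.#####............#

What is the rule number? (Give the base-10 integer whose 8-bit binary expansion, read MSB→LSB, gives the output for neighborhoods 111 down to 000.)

111

  [7] ### => .  t=0,i=10
  [6] ##. => #  t=0,i=4
  [5] #.# => #  t=0,i=0
  [4] #.. => .  t=0,i=5
  [3] .## => #  t=0,i=3
  [2] .#. => #  t=0,i=1
  [1] ..# => #  t=0,i=6
  [0] ... => #  t=0,i=18
  bits 01101111 = 111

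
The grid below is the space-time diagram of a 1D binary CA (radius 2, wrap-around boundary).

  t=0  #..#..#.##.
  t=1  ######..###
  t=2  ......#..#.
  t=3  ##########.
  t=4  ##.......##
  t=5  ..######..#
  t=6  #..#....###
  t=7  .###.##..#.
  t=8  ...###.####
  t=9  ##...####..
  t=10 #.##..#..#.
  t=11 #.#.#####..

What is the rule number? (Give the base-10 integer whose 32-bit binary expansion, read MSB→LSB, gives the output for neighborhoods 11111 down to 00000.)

  #####|.  b31=0 t=1,i=0
  ####.|.  b30=0 t=1,i=4
  ###.#|#  b29=1 t=3,i=9
  ###..|.  b28=0 t=1,i=5
  ##.##|#  b27=1 t=3,i=10
  ##.#.|#  b26=1 t=0,i=10
  ##..#|#  b25=1 t=1,i=6
  ##...|#  b24=1 t=4,i=2
  #.###|#  b23=1 t=3,i=0
  #.##.|#  b22=1 t=0,i=8
  #.#.#|#  b21=1 t=10,i=0
  #.#..|#  b20=1 t=0,i=0
  #..##|.  b19=0 t=1,i=7
  #..#.|#  b18=1 t=0,i=2
  #...#|#  b17=1 t=8,i=1
  #....|#  b16=1 t=2,i=0
  .####|#  b15=1 t=1,i=9
  .###.|.  b14=0 t=7,i=2
  .##.#|#  b13=1 t=0,i=9
  .##..|.  b12=0 t=7,i=6
  .#.##|.  b11=0 t=0,i=7
  .#.#.|.  b10=0 t=10,i=10
  .#..#|#  b9=1 t=0,i=1
  .#...|.  b8=0 t=2,i=10
  ..###|.  b7=0 t=1,i=8
  ..##.|#  b6=1 t=9,i=0
  ..#.#|.  b5=0 t=0,i=6
  ..#..|#  b4=1 t=0,i=3
  ...##|.  b3=0 t=4,i=8
  ...#.|#  b2=1 t=2,i=5
  ....#|#  b1=1 t=2,i=4
  .....|#  b0=1 t=2,i=1
  bits 00101111111101111010001001010111 = 804758103

804758103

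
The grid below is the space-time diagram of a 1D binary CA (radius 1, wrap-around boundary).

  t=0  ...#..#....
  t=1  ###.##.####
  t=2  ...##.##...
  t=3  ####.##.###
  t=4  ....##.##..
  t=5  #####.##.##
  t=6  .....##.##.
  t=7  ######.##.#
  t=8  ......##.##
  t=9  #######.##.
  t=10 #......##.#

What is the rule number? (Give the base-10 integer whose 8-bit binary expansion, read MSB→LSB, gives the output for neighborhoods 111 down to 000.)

59

  nb ###: next=.  (t=1,i=0, bit7=0)
  nb ##.: next=.  (t=1,i=2, bit6=0)
  nb #.#: next=#  (t=1,i=3, bit5=1)
  nb #..: next=#  (t=0,i=4, bit4=1)
  nb .##: next=#  (t=1,i=4, bit3=1)
  nb .#.: next=.  (t=0,i=3, bit2=0)
  nb ..#: next=#  (t=0,i=2, bit1=1)
  nb ...: next=#  (t=0,i=0, bit0=1)
  bits 00111011 = 59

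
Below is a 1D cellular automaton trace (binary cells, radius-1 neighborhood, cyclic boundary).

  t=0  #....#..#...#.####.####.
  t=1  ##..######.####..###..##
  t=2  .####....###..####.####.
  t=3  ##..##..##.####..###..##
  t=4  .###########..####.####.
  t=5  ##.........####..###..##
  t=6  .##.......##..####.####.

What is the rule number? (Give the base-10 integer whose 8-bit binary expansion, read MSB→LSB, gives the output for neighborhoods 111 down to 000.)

126

  ### -> .   bit 7 = 0  t=0,i=15
  ##. -> #   bit 6 = 1  t=0,i=17
  #.# -> #   bit 5 = 1  t=0,i=13
  #.. -> #   bit 4 = 1  t=0,i=1
  .## -> #   bit 3 = 1  t=0,i=14
  .#. -> #   bit 2 = 1  t=0,i=0
  ..# -> #   bit 1 = 1  t=0,i=4
  ... -> .   bit 0 = 0  t=0,i=2
  bits 01111110 = 126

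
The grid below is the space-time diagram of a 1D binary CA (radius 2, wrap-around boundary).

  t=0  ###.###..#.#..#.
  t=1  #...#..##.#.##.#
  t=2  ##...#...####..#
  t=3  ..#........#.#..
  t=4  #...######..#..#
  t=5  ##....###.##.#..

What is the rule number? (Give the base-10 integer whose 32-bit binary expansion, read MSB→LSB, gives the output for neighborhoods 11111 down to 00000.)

3353681411

  nb #####: next=#  (t=4,i=6, bit31=1)
  nb ####.: next=#  (t=2,i=11, bit30=1)
  nb ###.#: next=.  (t=0,i=2, bit29=0)
  nb ###..: next=.  (t=0,i=6, bit28=0)
  nb ##.##: next=.  (t=0,i=3, bit27=0)
  nb ##.#.: next=#  (t=1,i=9, bit26=1)
  nb ##..#: next=#  (t=0,i=7, bit25=1)
  nb ##...: next=#  (t=1,i=1, bit24=1)
  nb #.###: next=#  (t=0,i=0, bit23=1)
  nb #.##.: next=#  (t=1,i=12, bit22=1)
  nb #.#.#: next=#  (t=1,i=10, bit21=1)
  nb #.#..: next=.  (t=0,i=11, bit20=0)
  nb #..##: next=.  (t=1,i=6, bit19=0)
  nb #..#.: next=#  (t=0,i=8, bit18=1)
  nb #...#: next=.  (t=1,i=2, bit17=0)
  nb #....: next=#  (t=3,i=4, bit16=1)
  nb .####: next=.  (t=2,i=10, bit15=0)
  nb .###.: next=.  (t=0,i=1, bit14=0)
  nb .##.#: next=.  (t=1,i=8, bit13=0)
  nb .##..: next=#  (t=1,i=0, bit12=1)
  nb .#.##: next=#  (t=0,i=15, bit11=1)
  nb .#.#.: next=#  (t=0,i=10, bit10=1)
  nb .#..#: next=#  (t=0,i=12, bit9=1)
  nb .#...: next=.  (t=2,i=6, bit8=0)
  nb ..###: next=.  (t=2,i=9, bit7=0)
  nb ..##.: next=.  (t=1,i=7, bit6=0)
  nb ..#.#: next=.  (t=0,i=9, bit5=0)
  nb ..#..: next=.  (t=1,i=4, bit4=0)
  nb ...##: next=.  (t=2,i=8, bit3=0)
  nb ...#.: next=.  (t=1,i=3, bit2=0)
  nb ....#: next=#  (t=3,i=0, bit1=1)
  nb .....: next=#  (t=3,i=5, bit0=1)
  bits 11000111111001010001111000000011 = 3353681411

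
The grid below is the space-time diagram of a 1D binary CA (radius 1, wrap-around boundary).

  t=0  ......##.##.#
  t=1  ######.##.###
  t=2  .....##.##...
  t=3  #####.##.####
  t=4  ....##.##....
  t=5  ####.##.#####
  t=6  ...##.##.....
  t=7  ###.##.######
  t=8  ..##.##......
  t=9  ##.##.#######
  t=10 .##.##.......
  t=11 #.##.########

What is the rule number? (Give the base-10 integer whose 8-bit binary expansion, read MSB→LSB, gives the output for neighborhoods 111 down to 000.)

  [7] ### => .  t=1,i=0
  [6] ##. => #  t=0,i=7
  [5] #.# => #  t=0,i=8
  [4] #.. => #  t=0,i=0
  [3] .## => .  t=0,i=6
  [2] .#. => #  t=0,i=12
  [1] ..# => #  t=0,i=5
  [0] ... => #  t=0,i=1
  bits 01110111 = 119

119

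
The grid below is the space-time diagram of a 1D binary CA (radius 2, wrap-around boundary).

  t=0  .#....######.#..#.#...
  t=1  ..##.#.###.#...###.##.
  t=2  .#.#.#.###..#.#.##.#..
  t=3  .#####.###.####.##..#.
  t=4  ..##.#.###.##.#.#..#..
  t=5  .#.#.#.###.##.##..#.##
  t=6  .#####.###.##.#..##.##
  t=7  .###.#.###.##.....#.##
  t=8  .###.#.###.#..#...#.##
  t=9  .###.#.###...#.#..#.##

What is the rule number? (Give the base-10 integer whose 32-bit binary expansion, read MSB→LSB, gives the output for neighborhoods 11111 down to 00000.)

2967856424

  #####|#  b31=1 t=0,i=8
  ####.|.  b30=0 t=0,i=10
  ###.#|#  b29=1 t=0,i=11
  ###..|#  b28=1 t=2,i=9
  ##.##|.  b27=0 t=1,i=18
  ##.#.|.  b26=0 t=0,i=12
  ##..#|.  b25=0 t=2,i=10
  ##...|.  b24=0 t=1,i=21
  #.###|#  b23=1 t=1,i=7
  #.##.|#  b22=1 t=1,i=19
  #.#.#|#  b21=1 t=1,i=5
  #.#..|.  b20=0 t=0,i=13
  #..##|.  b19=0 t=3,i=0
  #..#.|#  b18=1 t=0,i=15
  #...#|.  b17=0 t=1,i=0
  #....|#  b16=1 t=0,i=3
  .####|#  b15=1 t=0,i=7
  .###.|#  b14=1 t=1,i=8
  .##.#|#  b13=1 t=1,i=3
  .##..|.  b12=0 t=1,i=20
  .#.##|.  b11=0 t=1,i=6
  .#.#.|#  b10=1 t=0,i=17
  .#..#|.  b9=0 t=0,i=14
  .#...|#  b8=1 t=0,i=2
  ..###|.  b7=0 t=0,i=6
  ..##.|.  b6=0 t=1,i=2
  ..#.#|#  b5=1 t=0,i=16
  ..#..|.  b4=0 t=0,i=1
  ...##|#  b3=1 t=0,i=5
  ...#.|.  b2=0 t=0,i=0
  ....#|.  b1=0 t=0,i=4
  .....|.  b0=0 t=7,i=15
  bits 10110000111001011110010100101000 = 2967856424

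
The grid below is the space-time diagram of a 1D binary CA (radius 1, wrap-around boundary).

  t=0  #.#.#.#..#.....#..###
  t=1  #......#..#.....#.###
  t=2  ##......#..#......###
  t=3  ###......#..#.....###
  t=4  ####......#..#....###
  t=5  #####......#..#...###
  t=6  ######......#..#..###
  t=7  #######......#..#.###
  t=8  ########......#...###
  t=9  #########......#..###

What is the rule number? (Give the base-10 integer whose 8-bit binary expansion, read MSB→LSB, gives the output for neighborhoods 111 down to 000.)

  ###|#  b7=1 t=0,i=19
  ##.|#  b6=1 t=0,i=0
  #.#|.  b5=0 t=0,i=1
  #..|#  b4=1 t=0,i=7
  .##|#  b3=1 t=0,i=18
  .#.|.  b2=0 t=0,i=2
  ..#|.  b1=0 t=0,i=8
  ...|.  b0=0 t=0,i=11
  bits 11011000 = 216

216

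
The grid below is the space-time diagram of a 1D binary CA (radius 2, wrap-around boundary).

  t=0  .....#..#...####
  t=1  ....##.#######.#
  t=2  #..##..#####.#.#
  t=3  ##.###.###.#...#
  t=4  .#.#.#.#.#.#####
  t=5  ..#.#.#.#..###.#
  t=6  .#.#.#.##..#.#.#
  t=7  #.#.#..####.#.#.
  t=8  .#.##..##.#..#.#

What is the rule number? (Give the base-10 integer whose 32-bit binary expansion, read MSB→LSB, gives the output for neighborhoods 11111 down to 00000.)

3000407516

  [31] ##### => #  t=1,i=9
  [30] ####. => .  t=0,i=14
  [29] ###.# => #  t=1,i=13
  [28] ###.. => #  t=0,i=15
  [27] ##.## => .  t=1,i=6
  [26] ##.#. => .  t=1,i=14
  [25] ##..# => #  t=2,i=1
  [24] ##... => .  t=0,i=0
  [23] #.### => #  t=1,i=7
  [22] #.##. => #  t=2,i=15
  [21] #.#.# => .  t=2,i=13
  [20] #.#.. => #  t=1,i=15
  [19] #..## => .  t=2,i=2
  [18] #..#. => #  t=0,i=7
  [17] #...# => #  t=0,i=10
  [16] #.... => .  t=0,i=1
  [15] .#### => #  t=0,i=13
  [14] .###. => .  t=3,i=0
  [13] .##.# => .  t=1,i=5
  [12] .##.. => #  t=2,i=0
  [11] .#.## => .  t=2,i=14
  [10] .#.#. => #  t=4,i=2
  [9] .#..# => .  t=0,i=6
  [8] .#... => #  t=0,i=9
  [7] ..### => #  t=0,i=12
  [6] ..##. => #  t=1,i=4
  [5] ..#.# => .  t=5,i=2
  [4] ..#.. => #  t=0,i=5
  [3] ...## => #  t=0,i=11
  [2] ...#. => #  t=0,i=4
  [1] ....# => .  t=0,i=3
  [0] ..... => .  t=0,i=2
  bits 10110010110101101001010111011100 = 3000407516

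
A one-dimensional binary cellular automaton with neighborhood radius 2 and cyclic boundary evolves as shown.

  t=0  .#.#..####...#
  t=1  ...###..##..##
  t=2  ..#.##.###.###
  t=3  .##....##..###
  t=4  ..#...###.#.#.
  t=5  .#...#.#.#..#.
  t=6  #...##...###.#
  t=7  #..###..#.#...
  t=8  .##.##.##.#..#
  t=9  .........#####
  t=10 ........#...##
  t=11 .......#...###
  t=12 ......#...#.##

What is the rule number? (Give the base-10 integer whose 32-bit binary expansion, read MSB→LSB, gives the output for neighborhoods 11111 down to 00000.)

  #####|.  b31=0 t=9,i=11
  ####.|#  b30=1 t=0,i=8
  ###.#|.  b29=0 t=2,i=9
  ###..|#  b28=1 t=0,i=9
  ##.##|.  b27=0 t=2,i=6
  ##.#.|#  b26=1 t=4,i=9
  ##..#|.  b25=0 t=1,i=6
  ##...|.  b24=0 t=0,i=10
  #.###|#  b23=1 t=2,i=7
  #.##.|.  b22=0 t=2,i=4
  #.#.#|.  b21=0 t=0,i=1
  #.#..|#  b20=1 t=0,i=3
  #..##|#  b19=1 t=0,i=5
  #..#.|#  b18=1 t=2,i=1
  #...#|.  b17=0 t=0,i=11
  #....|.  b16=0 t=3,i=4
  .####|.  b15=0 t=0,i=7
  .###.|#  b14=1 t=1,i=4
  .##.#|.  b13=0 t=2,i=5
  .##..|#  b12=1 t=1,i=9
  .#.##|.  b11=0 t=2,i=3
  .#.#.|.  b10=0 t=0,i=0
  .#..#|#  b9=1 t=0,i=4
  .#...|.  b8=0 t=4,i=3
  ..###|.  b7=0 t=0,i=6
  ..##.|#  b6=1 t=1,i=8
  ..#.#|#  b5=1 t=0,i=13
  ..#..|.  b4=0 t=4,i=2
  ...##|#  b3=1 t=1,i=2
  ...#.|#  b2=1 t=0,i=12
  ....#|.  b1=0 t=3,i=5
  .....|.  b0=0 t=9,i=2
  bits 01010100100111000101001001101100 = 1419530860

1419530860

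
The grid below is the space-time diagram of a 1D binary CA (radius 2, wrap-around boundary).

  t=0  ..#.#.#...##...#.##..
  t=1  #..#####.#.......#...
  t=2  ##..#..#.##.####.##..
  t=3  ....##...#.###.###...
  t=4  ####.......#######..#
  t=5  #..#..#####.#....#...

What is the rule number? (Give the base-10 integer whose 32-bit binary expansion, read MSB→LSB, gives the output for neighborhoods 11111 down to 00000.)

955303707

  #####|.  b31=0 t=1,i=5
  ####.|.  b30=0 t=1,i=6
  ###.#|#  b29=1 t=1,i=7
  ###..|#  b28=1 t=3,i=17
  ##.##|#  b27=1 t=2,i=11
  ##.#.|.  b26=0 t=1,i=8
  ##..#|.  b25=0 t=2,i=2
  ##...|.  b24=0 t=0,i=12
  #.###|#  b23=1 t=2,i=12
  #.##.|#  b22=1 t=0,i=17
  #.#.#|#  b21=1 t=0,i=4
  #.#..|#  b20=1 t=0,i=6
  #..##|.  b19=0 t=1,i=2
  #..#.|.  b18=0 t=2,i=3
  #...#|.  b17=0 t=0,i=8
  #....|.  b16=0 t=0,i=20
  .####|#  b15=1 t=1,i=4
  .###.|#  b14=1 t=3,i=12
  .##.#|.  b13=0 t=2,i=10
  .##..|.  b12=0 t=0,i=11
  .#.##|.  b11=0 t=0,i=16
  .#.#.|#  b10=1 t=0,i=3
  .#..#|#  b9=1 t=1,i=1
  .#...|#  b8=1 t=0,i=7
  ..###|.  b7=0 t=1,i=3
  ..##.|.  b6=0 t=0,i=10
  ..#.#|.  b5=0 t=0,i=2
  ..#..|#  b4=1 t=1,i=0
  ...##|#  b3=1 t=0,i=9
  ...#.|.  b2=0 t=0,i=1
  ....#|#  b1=1 t=0,i=0
  .....|#  b0=1 t=1,i=12
  bits 00111000111100001100011100011011 = 955303707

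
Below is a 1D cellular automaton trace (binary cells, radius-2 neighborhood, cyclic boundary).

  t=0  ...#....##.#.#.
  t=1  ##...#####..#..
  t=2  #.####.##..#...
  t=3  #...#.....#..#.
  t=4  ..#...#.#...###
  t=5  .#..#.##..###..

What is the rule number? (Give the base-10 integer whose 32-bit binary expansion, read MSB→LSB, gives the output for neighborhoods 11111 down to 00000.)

3238470890

  #####|#  b31=1 t=1,i=7
  ####.|#  b30=1 t=1,i=8
  ###.#|.  b29=0 t=2,i=5
  ###..|.  b28=0 t=1,i=9
  ##.##|.  b27=0 t=2,i=6
  ##.#.|.  b26=0 t=0,i=10
  ##..#|.  b25=0 t=1,i=10
  ##...|#  b24=1 t=1,i=2
  #.###|.  b23=0 t=2,i=2
  #.##.|.  b22=0 t=2,i=7
  #.#.#|.  b21=0 t=0,i=11
  #.#..|.  b20=0 t=0,i=13
  #..##|.  b19=0 t=1,i=14
  #..#.|#  b18=1 t=1,i=11
  #...#|#  b17=1 t=1,i=3
  #....|#  b16=1 t=0,i=0
  .####|.  b15=0 t=1,i=6
  .###.|.  b14=0 t=4,i=13
  .##.#|#  b13=1 t=0,i=9
  .##..|.  b12=0 t=1,i=1
  .#.##|.  b11=0 t=2,i=1
  .#.#.|#  b10=1 t=0,i=12
  .#..#|.  b9=0 t=1,i=13
  .#...|.  b8=0 t=0,i=4
  ..###|#  b7=1 t=1,i=5
  ..##.|#  b6=1 t=0,i=8
  ..#.#|#  b5=1 t=2,i=0
  ..#..|.  b4=0 t=0,i=3
  ...##|#  b3=1 t=0,i=7
  ...#.|.  b2=0 t=0,i=2
  ....#|#  b1=1 t=0,i=1
  .....|.  b0=0 t=3,i=7
  bits 11000001000001110010010011101010 = 3238470890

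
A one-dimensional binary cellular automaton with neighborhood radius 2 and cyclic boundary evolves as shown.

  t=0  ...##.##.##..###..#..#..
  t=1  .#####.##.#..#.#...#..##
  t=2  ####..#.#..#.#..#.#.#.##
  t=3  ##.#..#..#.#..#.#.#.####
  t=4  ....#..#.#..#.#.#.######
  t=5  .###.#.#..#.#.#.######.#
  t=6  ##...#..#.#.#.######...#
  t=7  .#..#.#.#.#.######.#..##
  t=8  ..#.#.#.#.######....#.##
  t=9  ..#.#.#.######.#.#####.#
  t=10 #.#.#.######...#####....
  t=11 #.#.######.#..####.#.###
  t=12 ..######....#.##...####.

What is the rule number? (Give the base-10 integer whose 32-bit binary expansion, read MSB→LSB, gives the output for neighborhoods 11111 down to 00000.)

2560736238

  nb #####: next=#  (t=1,i=3, bit31=1)
  nb ####.: next=.  (t=1,i=4, bit30=0)
  nb ###.#: next=.  (t=1,i=5, bit29=0)
  nb ###..: next=#  (t=0,i=15, bit28=1)
  nb ##.##: next=#  (t=0,i=5, bit27=1)
  nb ##.#.: next=.  (t=1,i=9, bit26=0)
  nb ##..#: next=.  (t=0,i=11, bit25=0)
  nb ##...: next=.  (t=4,i=0, bit24=0)
  nb #.###: next=#  (t=1,i=1, bit23=1)
  nb #.##.: next=.  (t=0,i=6, bit22=0)
  nb #.#.#: next=#  (t=2,i=18, bit21=1)
  nb #.#..: next=.  (t=1,i=10, bit20=0)
  nb #..##: next=.  (t=0,i=12, bit19=0)
  nb #..#.: next=.  (t=0,i=17, bit18=0)
  nb #...#: next=.  (t=1,i=17, bit17=0)
  nb #....: next=#  (t=0,i=23, bit16=1)
  nb .####: next=#  (t=1,i=2, bit15=1)
  nb .###.: next=.  (t=0,i=14, bit14=0)
  nb .##.#: next=#  (t=0,i=4, bit13=1)
  nb .##..: next=#  (t=0,i=10, bit12=1)
  nb .#.##: next=#  (t=2,i=21, bit11=1)
  nb .#.#.: next=.  (t=1,i=14, bit10=0)
  nb .#..#: next=#  (t=0,i=19, bit9=1)
  nb .#...: next=#  (t=0,i=22, bit8=1)
  nb ..###: next=#  (t=0,i=13, bit7=1)
  nb ..##.: next=#  (t=0,i=3, bit6=1)
  nb ..#.#: next=#  (t=1,i=13, bit5=1)
  nb ..#..: next=.  (t=0,i=18, bit4=0)
  nb ...##: next=#  (t=0,i=2, bit3=1)
  nb ...#.: next=#  (t=1,i=18, bit2=1)
  nb ....#: next=#  (t=0,i=1, bit1=1)
  nb .....: next=.  (t=0,i=0, bit0=0)
  bits 10011000101000011011101111101110 = 2560736238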